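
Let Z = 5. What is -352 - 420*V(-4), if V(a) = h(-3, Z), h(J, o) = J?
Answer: 908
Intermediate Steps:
V(a) = -3
-352 - 420*V(-4) = -352 - 420*(-3) = -352 + 1260 = 908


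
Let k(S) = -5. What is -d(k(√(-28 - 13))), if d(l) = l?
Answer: 5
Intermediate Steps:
-d(k(√(-28 - 13))) = -1*(-5) = 5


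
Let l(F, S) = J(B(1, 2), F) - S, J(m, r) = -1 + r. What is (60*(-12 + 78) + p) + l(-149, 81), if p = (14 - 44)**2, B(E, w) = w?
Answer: 4629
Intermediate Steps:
l(F, S) = -1 + F - S (l(F, S) = (-1 + F) - S = -1 + F - S)
p = 900 (p = (-30)**2 = 900)
(60*(-12 + 78) + p) + l(-149, 81) = (60*(-12 + 78) + 900) + (-1 - 149 - 1*81) = (60*66 + 900) + (-1 - 149 - 81) = (3960 + 900) - 231 = 4860 - 231 = 4629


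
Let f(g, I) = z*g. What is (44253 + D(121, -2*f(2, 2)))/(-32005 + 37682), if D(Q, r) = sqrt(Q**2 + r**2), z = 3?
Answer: 44253/5677 + sqrt(14785)/5677 ≈ 7.8166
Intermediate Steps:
f(g, I) = 3*g
(44253 + D(121, -2*f(2, 2)))/(-32005 + 37682) = (44253 + sqrt(121**2 + (-6*2)**2))/(-32005 + 37682) = (44253 + sqrt(14641 + (-2*6)**2))/5677 = (44253 + sqrt(14641 + (-12)**2))*(1/5677) = (44253 + sqrt(14641 + 144))*(1/5677) = (44253 + sqrt(14785))*(1/5677) = 44253/5677 + sqrt(14785)/5677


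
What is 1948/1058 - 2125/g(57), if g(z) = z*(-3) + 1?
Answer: 15173/1058 ≈ 14.341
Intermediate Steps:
g(z) = 1 - 3*z (g(z) = -3*z + 1 = 1 - 3*z)
1948/1058 - 2125/g(57) = 1948/1058 - 2125/(1 - 3*57) = 1948*(1/1058) - 2125/(1 - 171) = 974/529 - 2125/(-170) = 974/529 - 2125*(-1/170) = 974/529 + 25/2 = 15173/1058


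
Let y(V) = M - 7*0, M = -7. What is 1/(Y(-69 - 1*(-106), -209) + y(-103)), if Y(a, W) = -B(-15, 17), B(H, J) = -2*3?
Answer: -1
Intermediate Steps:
B(H, J) = -6
y(V) = -7 (y(V) = -7 - 7*0 = -7 + 0 = -7)
Y(a, W) = 6 (Y(a, W) = -1*(-6) = 6)
1/(Y(-69 - 1*(-106), -209) + y(-103)) = 1/(6 - 7) = 1/(-1) = -1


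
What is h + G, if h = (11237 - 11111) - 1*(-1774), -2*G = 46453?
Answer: -42653/2 ≈ -21327.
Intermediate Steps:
G = -46453/2 (G = -½*46453 = -46453/2 ≈ -23227.)
h = 1900 (h = 126 + 1774 = 1900)
h + G = 1900 - 46453/2 = -42653/2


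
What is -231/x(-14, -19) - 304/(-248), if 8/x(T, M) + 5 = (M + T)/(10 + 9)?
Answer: 115298/589 ≈ 195.75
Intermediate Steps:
x(T, M) = 8/(-5 + M/19 + T/19) (x(T, M) = 8/(-5 + (M + T)/(10 + 9)) = 8/(-5 + (M + T)/19) = 8/(-5 + (M + T)*(1/19)) = 8/(-5 + (M/19 + T/19)) = 8/(-5 + M/19 + T/19))
-231/x(-14, -19) - 304/(-248) = -231/(152/(-95 - 19 - 14)) - 304/(-248) = -231/(152/(-128)) - 304*(-1/248) = -231/(152*(-1/128)) + 38/31 = -231/(-19/16) + 38/31 = -231*(-16/19) + 38/31 = 3696/19 + 38/31 = 115298/589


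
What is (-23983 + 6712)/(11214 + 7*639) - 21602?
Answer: -37654205/1743 ≈ -21603.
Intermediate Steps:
(-23983 + 6712)/(11214 + 7*639) - 21602 = -17271/(11214 + 4473) - 21602 = -17271/15687 - 21602 = -17271*1/15687 - 21602 = -1919/1743 - 21602 = -37654205/1743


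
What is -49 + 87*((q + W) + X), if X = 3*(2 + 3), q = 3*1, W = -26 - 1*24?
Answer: -2833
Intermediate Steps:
W = -50 (W = -26 - 24 = -50)
q = 3
X = 15 (X = 3*5 = 15)
-49 + 87*((q + W) + X) = -49 + 87*((3 - 50) + 15) = -49 + 87*(-47 + 15) = -49 + 87*(-32) = -49 - 2784 = -2833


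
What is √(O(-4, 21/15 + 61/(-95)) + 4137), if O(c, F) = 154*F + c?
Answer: √38353685/95 ≈ 65.190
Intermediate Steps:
O(c, F) = c + 154*F
√(O(-4, 21/15 + 61/(-95)) + 4137) = √((-4 + 154*(21/15 + 61/(-95))) + 4137) = √((-4 + 154*(21*(1/15) + 61*(-1/95))) + 4137) = √((-4 + 154*(7/5 - 61/95)) + 4137) = √((-4 + 154*(72/95)) + 4137) = √((-4 + 11088/95) + 4137) = √(10708/95 + 4137) = √(403723/95) = √38353685/95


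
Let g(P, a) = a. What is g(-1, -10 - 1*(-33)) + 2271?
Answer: 2294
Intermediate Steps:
g(-1, -10 - 1*(-33)) + 2271 = (-10 - 1*(-33)) + 2271 = (-10 + 33) + 2271 = 23 + 2271 = 2294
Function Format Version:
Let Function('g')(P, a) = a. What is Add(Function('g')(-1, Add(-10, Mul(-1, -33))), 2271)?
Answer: 2294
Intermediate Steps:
Add(Function('g')(-1, Add(-10, Mul(-1, -33))), 2271) = Add(Add(-10, Mul(-1, -33)), 2271) = Add(Add(-10, 33), 2271) = Add(23, 2271) = 2294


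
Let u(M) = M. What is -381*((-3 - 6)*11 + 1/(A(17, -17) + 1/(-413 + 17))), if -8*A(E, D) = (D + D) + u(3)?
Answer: 115382421/3067 ≈ 37621.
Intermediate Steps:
A(E, D) = -3/8 - D/4 (A(E, D) = -((D + D) + 3)/8 = -(2*D + 3)/8 = -(3 + 2*D)/8 = -3/8 - D/4)
-381*((-3 - 6)*11 + 1/(A(17, -17) + 1/(-413 + 17))) = -381*((-3 - 6)*11 + 1/((-3/8 - ¼*(-17)) + 1/(-413 + 17))) = -381*(-9*11 + 1/((-3/8 + 17/4) + 1/(-396))) = -381*(-99 + 1/(31/8 - 1/396)) = -381*(-99 + 1/(3067/792)) = -381*(-99 + 792/3067) = -381*(-302841/3067) = 115382421/3067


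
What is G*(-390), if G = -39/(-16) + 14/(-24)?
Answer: -5785/8 ≈ -723.13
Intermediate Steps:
G = 89/48 (G = -39*(-1/16) + 14*(-1/24) = 39/16 - 7/12 = 89/48 ≈ 1.8542)
G*(-390) = (89/48)*(-390) = -5785/8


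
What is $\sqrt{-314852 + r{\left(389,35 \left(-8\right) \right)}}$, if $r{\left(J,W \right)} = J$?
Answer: $i \sqrt{314463} \approx 560.77 i$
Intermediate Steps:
$\sqrt{-314852 + r{\left(389,35 \left(-8\right) \right)}} = \sqrt{-314852 + 389} = \sqrt{-314463} = i \sqrt{314463}$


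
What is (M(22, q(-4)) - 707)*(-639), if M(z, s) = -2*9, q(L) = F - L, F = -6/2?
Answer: 463275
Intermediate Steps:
F = -3 (F = -6*1/2 = -3)
q(L) = -3 - L
M(z, s) = -18
(M(22, q(-4)) - 707)*(-639) = (-18 - 707)*(-639) = -725*(-639) = 463275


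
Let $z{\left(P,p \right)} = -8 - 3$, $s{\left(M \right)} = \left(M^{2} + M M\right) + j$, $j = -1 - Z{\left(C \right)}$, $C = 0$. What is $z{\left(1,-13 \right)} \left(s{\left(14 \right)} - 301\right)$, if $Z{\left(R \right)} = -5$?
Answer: $-1045$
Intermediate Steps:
$j = 4$ ($j = -1 - -5 = -1 + 5 = 4$)
$s{\left(M \right)} = 4 + 2 M^{2}$ ($s{\left(M \right)} = \left(M^{2} + M M\right) + 4 = \left(M^{2} + M^{2}\right) + 4 = 2 M^{2} + 4 = 4 + 2 M^{2}$)
$z{\left(P,p \right)} = -11$ ($z{\left(P,p \right)} = -8 - 3 = -11$)
$z{\left(1,-13 \right)} \left(s{\left(14 \right)} - 301\right) = - 11 \left(\left(4 + 2 \cdot 14^{2}\right) - 301\right) = - 11 \left(\left(4 + 2 \cdot 196\right) - 301\right) = - 11 \left(\left(4 + 392\right) - 301\right) = - 11 \left(396 - 301\right) = \left(-11\right) 95 = -1045$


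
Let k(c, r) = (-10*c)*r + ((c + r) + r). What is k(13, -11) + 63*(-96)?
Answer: -4627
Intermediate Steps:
k(c, r) = c + 2*r - 10*c*r (k(c, r) = -10*c*r + (c + 2*r) = c + 2*r - 10*c*r)
k(13, -11) + 63*(-96) = (13 + 2*(-11) - 10*13*(-11)) + 63*(-96) = (13 - 22 + 1430) - 6048 = 1421 - 6048 = -4627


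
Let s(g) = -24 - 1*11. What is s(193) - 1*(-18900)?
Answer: 18865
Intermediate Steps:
s(g) = -35 (s(g) = -24 - 11 = -35)
s(193) - 1*(-18900) = -35 - 1*(-18900) = -35 + 18900 = 18865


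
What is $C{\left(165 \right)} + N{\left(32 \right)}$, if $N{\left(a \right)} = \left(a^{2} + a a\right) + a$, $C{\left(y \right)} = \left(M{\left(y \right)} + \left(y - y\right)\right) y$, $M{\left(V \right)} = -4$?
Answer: $1420$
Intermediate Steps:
$C{\left(y \right)} = - 4 y$ ($C{\left(y \right)} = \left(-4 + \left(y - y\right)\right) y = \left(-4 + 0\right) y = - 4 y$)
$N{\left(a \right)} = a + 2 a^{2}$ ($N{\left(a \right)} = \left(a^{2} + a^{2}\right) + a = 2 a^{2} + a = a + 2 a^{2}$)
$C{\left(165 \right)} + N{\left(32 \right)} = \left(-4\right) 165 + 32 \left(1 + 2 \cdot 32\right) = -660 + 32 \left(1 + 64\right) = -660 + 32 \cdot 65 = -660 + 2080 = 1420$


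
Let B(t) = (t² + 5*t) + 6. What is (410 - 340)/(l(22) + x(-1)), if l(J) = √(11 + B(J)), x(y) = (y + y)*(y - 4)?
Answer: -100/73 + 10*√611/73 ≈ 2.0162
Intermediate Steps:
x(y) = 2*y*(-4 + y) (x(y) = (2*y)*(-4 + y) = 2*y*(-4 + y))
B(t) = 6 + t² + 5*t
l(J) = √(17 + J² + 5*J) (l(J) = √(11 + (6 + J² + 5*J)) = √(17 + J² + 5*J))
(410 - 340)/(l(22) + x(-1)) = (410 - 340)/(√(17 + 22² + 5*22) + 2*(-1)*(-4 - 1)) = 70/(√(17 + 484 + 110) + 2*(-1)*(-5)) = 70/(√611 + 10) = 70/(10 + √611)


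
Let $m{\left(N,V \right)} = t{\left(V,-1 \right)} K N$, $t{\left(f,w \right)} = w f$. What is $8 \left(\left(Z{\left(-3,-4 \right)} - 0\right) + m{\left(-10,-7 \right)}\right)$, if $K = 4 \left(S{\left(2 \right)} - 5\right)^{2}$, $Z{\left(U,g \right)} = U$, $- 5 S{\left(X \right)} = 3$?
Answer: $- \frac{351352}{5} \approx -70270.0$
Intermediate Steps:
$S{\left(X \right)} = - \frac{3}{5}$ ($S{\left(X \right)} = \left(- \frac{1}{5}\right) 3 = - \frac{3}{5}$)
$t{\left(f,w \right)} = f w$
$K = \frac{3136}{25}$ ($K = 4 \left(- \frac{3}{5} - 5\right)^{2} = 4 \left(- \frac{28}{5}\right)^{2} = 4 \cdot \frac{784}{25} = \frac{3136}{25} \approx 125.44$)
$m{\left(N,V \right)} = - \frac{3136 N V}{25}$ ($m{\left(N,V \right)} = V \left(-1\right) \frac{3136}{25} N = - V \frac{3136}{25} N = - \frac{3136 V}{25} N = - \frac{3136 N V}{25}$)
$8 \left(\left(Z{\left(-3,-4 \right)} - 0\right) + m{\left(-10,-7 \right)}\right) = 8 \left(\left(-3 - 0\right) - \left(- \frac{6272}{5}\right) \left(-7\right)\right) = 8 \left(\left(-3 + 0\right) - \frac{43904}{5}\right) = 8 \left(-3 - \frac{43904}{5}\right) = 8 \left(- \frac{43919}{5}\right) = - \frac{351352}{5}$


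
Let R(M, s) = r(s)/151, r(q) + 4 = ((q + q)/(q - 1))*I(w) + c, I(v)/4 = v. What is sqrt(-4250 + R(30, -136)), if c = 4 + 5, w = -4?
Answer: I*sqrt(1818871727479)/20687 ≈ 65.193*I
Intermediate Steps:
I(v) = 4*v
c = 9
r(q) = 5 - 32*q/(-1 + q) (r(q) = -4 + (((q + q)/(q - 1))*(4*(-4)) + 9) = -4 + (((2*q)/(-1 + q))*(-16) + 9) = -4 + ((2*q/(-1 + q))*(-16) + 9) = -4 + (-32*q/(-1 + q) + 9) = -4 + (9 - 32*q/(-1 + q)) = 5 - 32*q/(-1 + q))
R(M, s) = (-5 - 27*s)/(151*(-1 + s)) (R(M, s) = ((-5 - 27*s)/(-1 + s))/151 = ((-5 - 27*s)/(-1 + s))*(1/151) = (-5 - 27*s)/(151*(-1 + s)))
sqrt(-4250 + R(30, -136)) = sqrt(-4250 + (-5 - 27*(-136))/(151*(-1 - 136))) = sqrt(-4250 + (1/151)*(-5 + 3672)/(-137)) = sqrt(-4250 + (1/151)*(-1/137)*3667) = sqrt(-4250 - 3667/20687) = sqrt(-87923417/20687) = I*sqrt(1818871727479)/20687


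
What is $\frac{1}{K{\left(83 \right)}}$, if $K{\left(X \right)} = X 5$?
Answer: $\frac{1}{415} \approx 0.0024096$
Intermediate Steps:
$K{\left(X \right)} = 5 X$
$\frac{1}{K{\left(83 \right)}} = \frac{1}{5 \cdot 83} = \frac{1}{415}$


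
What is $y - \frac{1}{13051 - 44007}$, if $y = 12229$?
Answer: $\frac{378560925}{30956} \approx 12229.0$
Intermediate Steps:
$y - \frac{1}{13051 - 44007} = 12229 - \frac{1}{13051 - 44007} = 12229 - \frac{1}{-30956} = 12229 - - \frac{1}{30956} = 12229 + \frac{1}{30956} = \frac{378560925}{30956}$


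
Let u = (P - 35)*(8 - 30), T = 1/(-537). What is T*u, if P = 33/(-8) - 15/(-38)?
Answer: -64757/40812 ≈ -1.5867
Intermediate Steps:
T = -1/537 ≈ -0.0018622
P = -567/152 (P = 33*(-⅛) - 15*(-1/38) = -33/8 + 15/38 = -567/152 ≈ -3.7303)
u = 64757/76 (u = (-567/152 - 35)*(8 - 30) = -5887/152*(-22) = 64757/76 ≈ 852.07)
T*u = -1/537*64757/76 = -64757/40812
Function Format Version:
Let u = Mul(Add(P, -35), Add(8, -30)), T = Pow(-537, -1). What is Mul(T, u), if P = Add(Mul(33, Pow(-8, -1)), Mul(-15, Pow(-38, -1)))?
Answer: Rational(-64757, 40812) ≈ -1.5867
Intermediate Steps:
T = Rational(-1, 537) ≈ -0.0018622
P = Rational(-567, 152) (P = Add(Mul(33, Rational(-1, 8)), Mul(-15, Rational(-1, 38))) = Add(Rational(-33, 8), Rational(15, 38)) = Rational(-567, 152) ≈ -3.7303)
u = Rational(64757, 76) (u = Mul(Add(Rational(-567, 152), -35), Add(8, -30)) = Mul(Rational(-5887, 152), -22) = Rational(64757, 76) ≈ 852.07)
Mul(T, u) = Mul(Rational(-1, 537), Rational(64757, 76)) = Rational(-64757, 40812)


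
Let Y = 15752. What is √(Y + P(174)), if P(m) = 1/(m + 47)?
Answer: √769343653/221 ≈ 125.51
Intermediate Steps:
P(m) = 1/(47 + m)
√(Y + P(174)) = √(15752 + 1/(47 + 174)) = √(15752 + 1/221) = √(3481193/221) = √769343653/221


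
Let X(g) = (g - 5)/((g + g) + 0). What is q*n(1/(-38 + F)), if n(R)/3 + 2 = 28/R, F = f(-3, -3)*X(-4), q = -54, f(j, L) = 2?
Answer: 162486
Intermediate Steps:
X(g) = (-5 + g)/(2*g) (X(g) = (-5 + g)/(2*g + 0) = (-5 + g)/((2*g)) = (-5 + g)*(1/(2*g)) = (-5 + g)/(2*g))
F = 9/4 (F = 2*((½)*(-5 - 4)/(-4)) = 2*((½)*(-¼)*(-9)) = 2*(9/8) = 9/4 ≈ 2.2500)
n(R) = -6 + 84/R (n(R) = -6 + 3*(28/R) = -6 + 84/R)
q*n(1/(-38 + F)) = -54*(-6 + 84/(1/(-38 + 9/4))) = -54*(-6 + 84/(1/(-143/4))) = -54*(-6 + 84/(-4/143)) = -54*(-6 + 84*(-143/4)) = -54*(-6 - 3003) = -54*(-3009) = 162486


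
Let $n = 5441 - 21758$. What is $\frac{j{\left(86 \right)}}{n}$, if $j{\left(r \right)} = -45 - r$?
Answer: $\frac{131}{16317} \approx 0.0080284$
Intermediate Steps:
$n = -16317$
$\frac{j{\left(86 \right)}}{n} = \frac{-45 - 86}{-16317} = \left(-45 - 86\right) \left(- \frac{1}{16317}\right) = \left(-131\right) \left(- \frac{1}{16317}\right) = \frac{131}{16317}$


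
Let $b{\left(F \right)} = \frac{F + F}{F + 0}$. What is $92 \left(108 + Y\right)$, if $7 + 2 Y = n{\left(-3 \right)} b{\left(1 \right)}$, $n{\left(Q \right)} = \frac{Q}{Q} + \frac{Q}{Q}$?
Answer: $9798$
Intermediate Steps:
$n{\left(Q \right)} = 2$ ($n{\left(Q \right)} = 1 + 1 = 2$)
$b{\left(F \right)} = 2$ ($b{\left(F \right)} = \frac{2 F}{F} = 2$)
$Y = - \frac{3}{2}$ ($Y = - \frac{7}{2} + \frac{2 \cdot 2}{2} = - \frac{7}{2} + \frac{1}{2} \cdot 4 = - \frac{7}{2} + 2 = - \frac{3}{2} \approx -1.5$)
$92 \left(108 + Y\right) = 92 \left(108 - \frac{3}{2}\right) = 92 \cdot \frac{213}{2} = 9798$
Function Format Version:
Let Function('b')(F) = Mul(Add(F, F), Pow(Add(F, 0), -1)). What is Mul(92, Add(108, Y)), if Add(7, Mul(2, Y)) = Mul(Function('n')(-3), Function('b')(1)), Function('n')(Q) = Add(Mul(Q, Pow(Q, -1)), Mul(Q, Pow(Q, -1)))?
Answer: 9798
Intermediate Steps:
Function('n')(Q) = 2 (Function('n')(Q) = Add(1, 1) = 2)
Function('b')(F) = 2 (Function('b')(F) = Mul(Mul(2, F), Pow(F, -1)) = 2)
Y = Rational(-3, 2) (Y = Add(Rational(-7, 2), Mul(Rational(1, 2), Mul(2, 2))) = Add(Rational(-7, 2), Mul(Rational(1, 2), 4)) = Add(Rational(-7, 2), 2) = Rational(-3, 2) ≈ -1.5000)
Mul(92, Add(108, Y)) = Mul(92, Add(108, Rational(-3, 2))) = Mul(92, Rational(213, 2)) = 9798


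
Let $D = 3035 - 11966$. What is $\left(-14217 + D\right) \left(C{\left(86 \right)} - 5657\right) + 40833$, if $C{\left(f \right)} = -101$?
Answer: $133327017$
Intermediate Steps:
$D = -8931$
$\left(-14217 + D\right) \left(C{\left(86 \right)} - 5657\right) + 40833 = \left(-14217 - 8931\right) \left(-101 - 5657\right) + 40833 = \left(-23148\right) \left(-5758\right) + 40833 = 133286184 + 40833 = 133327017$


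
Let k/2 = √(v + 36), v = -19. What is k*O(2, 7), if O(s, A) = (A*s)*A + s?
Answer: 200*√17 ≈ 824.62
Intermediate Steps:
k = 2*√17 (k = 2*√(-19 + 36) = 2*√17 ≈ 8.2462)
O(s, A) = s + s*A² (O(s, A) = s*A² + s = s + s*A²)
k*O(2, 7) = (2*√17)*(2*(1 + 7²)) = (2*√17)*(2*(1 + 49)) = (2*√17)*(2*50) = (2*√17)*100 = 200*√17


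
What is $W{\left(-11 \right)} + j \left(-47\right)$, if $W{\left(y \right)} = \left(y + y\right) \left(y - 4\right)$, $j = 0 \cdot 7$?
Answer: $330$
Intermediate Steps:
$j = 0$
$W{\left(y \right)} = 2 y \left(-4 + y\right)$
$W{\left(-11 \right)} + j \left(-47\right) = 2 \left(-11\right) \left(-4 - 11\right) + 0 \left(-47\right) = 2 \left(-11\right) \left(-15\right) + 0 = 330 + 0 = 330$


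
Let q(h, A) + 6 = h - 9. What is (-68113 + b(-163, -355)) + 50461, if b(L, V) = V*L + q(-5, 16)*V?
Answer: 47313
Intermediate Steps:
q(h, A) = -15 + h (q(h, A) = -6 + (h - 9) = -6 + (-9 + h) = -15 + h)
b(L, V) = -20*V + L*V (b(L, V) = V*L + (-15 - 5)*V = L*V - 20*V = -20*V + L*V)
(-68113 + b(-163, -355)) + 50461 = (-68113 - 355*(-20 - 163)) + 50461 = (-68113 - 355*(-183)) + 50461 = (-68113 + 64965) + 50461 = -3148 + 50461 = 47313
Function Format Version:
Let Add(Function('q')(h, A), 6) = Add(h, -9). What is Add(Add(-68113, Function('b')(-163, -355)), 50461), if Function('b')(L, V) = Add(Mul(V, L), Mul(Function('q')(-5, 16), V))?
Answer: 47313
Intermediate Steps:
Function('q')(h, A) = Add(-15, h) (Function('q')(h, A) = Add(-6, Add(h, -9)) = Add(-6, Add(-9, h)) = Add(-15, h))
Function('b')(L, V) = Add(Mul(-20, V), Mul(L, V)) (Function('b')(L, V) = Add(Mul(V, L), Mul(Add(-15, -5), V)) = Add(Mul(L, V), Mul(-20, V)) = Add(Mul(-20, V), Mul(L, V)))
Add(Add(-68113, Function('b')(-163, -355)), 50461) = Add(Add(-68113, Mul(-355, Add(-20, -163))), 50461) = Add(Add(-68113, Mul(-355, -183)), 50461) = Add(Add(-68113, 64965), 50461) = Add(-3148, 50461) = 47313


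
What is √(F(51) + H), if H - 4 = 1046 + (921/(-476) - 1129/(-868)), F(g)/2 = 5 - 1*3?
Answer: √57339846074/7378 ≈ 32.456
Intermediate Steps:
F(g) = 4 (F(g) = 2*(5 - 1*3) = 2*(5 - 3) = 2*2 = 4)
H = 7742221/7378 (H = 4 + (1046 + (921/(-476) - 1129/(-868))) = 4 + (1046 + (921*(-1/476) - 1129*(-1/868))) = 4 + (1046 + (-921/476 + 1129/868)) = 4 + (1046 - 4679/7378) = 4 + 7712709/7378 = 7742221/7378 ≈ 1049.4)
√(F(51) + H) = √(4 + 7742221/7378) = √(7771733/7378) = √57339846074/7378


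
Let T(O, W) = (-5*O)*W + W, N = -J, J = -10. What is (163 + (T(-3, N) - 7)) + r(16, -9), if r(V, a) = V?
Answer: 332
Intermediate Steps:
N = 10 (N = -1*(-10) = 10)
T(O, W) = W - 5*O*W (T(O, W) = -5*O*W + W = W - 5*O*W)
(163 + (T(-3, N) - 7)) + r(16, -9) = (163 + (10*(1 - 5*(-3)) - 7)) + 16 = (163 + (10*(1 + 15) - 7)) + 16 = (163 + (10*16 - 7)) + 16 = (163 + (160 - 7)) + 16 = (163 + 153) + 16 = 316 + 16 = 332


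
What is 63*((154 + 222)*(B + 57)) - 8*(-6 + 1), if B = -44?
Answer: 307984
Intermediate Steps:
63*((154 + 222)*(B + 57)) - 8*(-6 + 1) = 63*((154 + 222)*(-44 + 57)) - 8*(-6 + 1) = 63*(376*13) - 8*(-5) = 63*4888 + 40 = 307944 + 40 = 307984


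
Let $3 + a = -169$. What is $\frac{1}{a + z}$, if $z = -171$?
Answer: $- \frac{1}{343} \approx -0.0029155$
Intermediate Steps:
$a = -172$ ($a = -3 - 169 = -172$)
$\frac{1}{a + z} = \frac{1}{-172 - 171} = \frac{1}{-343} = - \frac{1}{343}$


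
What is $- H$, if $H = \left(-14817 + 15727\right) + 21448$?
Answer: $-22358$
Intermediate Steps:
$H = 22358$ ($H = 910 + 21448 = 22358$)
$- H = \left(-1\right) 22358 = -22358$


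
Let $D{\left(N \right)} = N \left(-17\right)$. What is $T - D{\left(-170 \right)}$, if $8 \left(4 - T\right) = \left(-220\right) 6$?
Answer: $-2721$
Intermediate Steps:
$D{\left(N \right)} = - 17 N$
$T = 169$ ($T = 4 - \frac{\left(-220\right) 6}{8} = 4 - -165 = 4 + 165 = 169$)
$T - D{\left(-170 \right)} = 169 - \left(-17\right) \left(-170\right) = 169 - 2890 = -2721$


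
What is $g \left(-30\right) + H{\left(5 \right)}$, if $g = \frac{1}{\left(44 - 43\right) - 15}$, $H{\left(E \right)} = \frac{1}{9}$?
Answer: $\frac{142}{63} \approx 2.254$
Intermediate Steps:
$H{\left(E \right)} = \frac{1}{9}$
$g = - \frac{1}{14}$ ($g = \frac{1}{\left(44 - 43\right) - 15} = \frac{1}{1 - 15} = \frac{1}{-14} = - \frac{1}{14} \approx -0.071429$)
$g \left(-30\right) + H{\left(5 \right)} = \left(- \frac{1}{14}\right) \left(-30\right) + \frac{1}{9} = \frac{15}{7} + \frac{1}{9} = \frac{142}{63}$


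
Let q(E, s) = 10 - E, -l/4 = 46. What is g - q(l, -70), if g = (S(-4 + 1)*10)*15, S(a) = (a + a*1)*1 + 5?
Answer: -344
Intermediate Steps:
l = -184 (l = -4*46 = -184)
S(a) = 5 + 2*a (S(a) = (a + a)*1 + 5 = (2*a)*1 + 5 = 2*a + 5 = 5 + 2*a)
g = -150 (g = ((5 + 2*(-4 + 1))*10)*15 = ((5 + 2*(-3))*10)*15 = ((5 - 6)*10)*15 = -1*10*15 = -10*15 = -150)
g - q(l, -70) = -150 - (10 - 1*(-184)) = -150 - (10 + 184) = -150 - 1*194 = -150 - 194 = -344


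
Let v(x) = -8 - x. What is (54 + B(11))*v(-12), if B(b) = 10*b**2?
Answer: 5056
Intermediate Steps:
(54 + B(11))*v(-12) = (54 + 10*11**2)*(-8 - 1*(-12)) = (54 + 10*121)*(-8 + 12) = (54 + 1210)*4 = 1264*4 = 5056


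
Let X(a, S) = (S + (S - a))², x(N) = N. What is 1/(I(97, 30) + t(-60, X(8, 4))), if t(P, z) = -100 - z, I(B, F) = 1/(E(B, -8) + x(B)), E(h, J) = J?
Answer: -89/8899 ≈ -0.010001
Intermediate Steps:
X(a, S) = (-a + 2*S)²
I(B, F) = 1/(-8 + B)
1/(I(97, 30) + t(-60, X(8, 4))) = 1/(1/(-8 + 97) + (-100 - (-1*8 + 2*4)²)) = 1/(1/89 + (-100 - (-8 + 8)²)) = 1/(1/89 + (-100 - 1*0²)) = 1/(1/89 + (-100 - 1*0)) = 1/(1/89 + (-100 + 0)) = 1/(1/89 - 100) = 1/(-8899/89) = -89/8899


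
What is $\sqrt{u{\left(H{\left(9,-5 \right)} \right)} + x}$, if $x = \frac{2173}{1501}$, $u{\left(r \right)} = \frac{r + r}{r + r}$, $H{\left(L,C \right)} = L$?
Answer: $\frac{\sqrt{5514674}}{1501} \approx 1.5645$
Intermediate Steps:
$u{\left(r \right)} = 1$ ($u{\left(r \right)} = \frac{2 r}{2 r} = 2 r \frac{1}{2 r} = 1$)
$x = \frac{2173}{1501}$ ($x = 2173 \cdot \frac{1}{1501} = \frac{2173}{1501} \approx 1.4477$)
$\sqrt{u{\left(H{\left(9,-5 \right)} \right)} + x} = \sqrt{1 + \frac{2173}{1501}} = \sqrt{\frac{3674}{1501}} = \frac{\sqrt{5514674}}{1501}$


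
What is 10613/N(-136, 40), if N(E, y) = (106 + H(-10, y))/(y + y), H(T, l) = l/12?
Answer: 318390/41 ≈ 7765.6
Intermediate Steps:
H(T, l) = l/12 (H(T, l) = l*(1/12) = l/12)
N(E, y) = (106 + y/12)/(2*y) (N(E, y) = (106 + y/12)/(y + y) = (106 + y/12)/((2*y)) = (106 + y/12)*(1/(2*y)) = (106 + y/12)/(2*y))
10613/N(-136, 40) = 10613/(((1/24)*(1272 + 40)/40)) = 10613/(((1/24)*(1/40)*1312)) = 10613/(41/30) = 10613*(30/41) = 318390/41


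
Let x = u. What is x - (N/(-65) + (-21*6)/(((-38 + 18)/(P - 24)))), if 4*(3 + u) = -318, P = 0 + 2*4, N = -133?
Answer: 2113/130 ≈ 16.254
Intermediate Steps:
P = 8 (P = 0 + 8 = 8)
u = -165/2 (u = -3 + (¼)*(-318) = -3 - 159/2 = -165/2 ≈ -82.500)
x = -165/2 ≈ -82.500
x - (N/(-65) + (-21*6)/(((-38 + 18)/(P - 24)))) = -165/2 - (-133/(-65) + (-21*6)/(((-38 + 18)/(8 - 24)))) = -165/2 - (-133*(-1/65) - 126/((-20/(-16)))) = -165/2 - (133/65 - 126/((-20*(-1/16)))) = -165/2 - (133/65 - 126/5/4) = -165/2 - (133/65 - 126*⅘) = -165/2 - (133/65 - 504/5) = -165/2 - 1*(-6419/65) = -165/2 + 6419/65 = 2113/130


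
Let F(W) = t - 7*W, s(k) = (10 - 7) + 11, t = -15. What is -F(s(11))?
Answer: 113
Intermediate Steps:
s(k) = 14 (s(k) = 3 + 11 = 14)
F(W) = -15 - 7*W
-F(s(11)) = -(-15 - 7*14) = -(-15 - 98) = -1*(-113) = 113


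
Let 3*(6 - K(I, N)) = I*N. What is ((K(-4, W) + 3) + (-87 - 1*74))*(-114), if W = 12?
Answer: 15504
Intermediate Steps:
K(I, N) = 6 - I*N/3
((K(-4, W) + 3) + (-87 - 1*74))*(-114) = (((6 - ⅓*(-4)*12) + 3) + (-87 - 1*74))*(-114) = (((6 + 16) + 3) + (-87 - 74))*(-114) = ((22 + 3) - 161)*(-114) = (25 - 161)*(-114) = -136*(-114) = 15504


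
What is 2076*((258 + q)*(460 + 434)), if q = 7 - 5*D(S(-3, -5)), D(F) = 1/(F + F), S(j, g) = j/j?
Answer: 487185300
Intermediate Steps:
S(j, g) = 1
D(F) = 1/(2*F)
q = 9/2 (q = 7 - 5/(2*1) = 7 - 5/2 = 9/2 ≈ 4.5000)
2076*((258 + q)*(460 + 434)) = 2076*((258 + 9/2)*(460 + 434)) = 2076*((525/2)*894) = 2076*234675 = 487185300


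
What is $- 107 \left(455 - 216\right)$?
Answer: $-25573$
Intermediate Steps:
$- 107 \left(455 - 216\right) = \left(-107\right) 239 = -25573$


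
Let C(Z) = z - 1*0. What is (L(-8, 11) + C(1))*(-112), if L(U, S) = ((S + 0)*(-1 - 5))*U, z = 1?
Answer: -59248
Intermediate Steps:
L(U, S) = -6*S*U (L(U, S) = (S*(-6))*U = (-6*S)*U = -6*S*U)
C(Z) = 1 (C(Z) = 1 - 1*0 = 1 + 0 = 1)
(L(-8, 11) + C(1))*(-112) = (-6*11*(-8) + 1)*(-112) = (528 + 1)*(-112) = 529*(-112) = -59248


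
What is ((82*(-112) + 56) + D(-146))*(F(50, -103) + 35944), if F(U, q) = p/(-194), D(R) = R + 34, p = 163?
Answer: -32215135260/97 ≈ -3.3211e+8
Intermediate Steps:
D(R) = 34 + R
F(U, q) = -163/194 (F(U, q) = 163/(-194) = 163*(-1/194) = -163/194)
((82*(-112) + 56) + D(-146))*(F(50, -103) + 35944) = ((82*(-112) + 56) + (34 - 146))*(-163/194 + 35944) = ((-9184 + 56) - 112)*(6972973/194) = (-9128 - 112)*(6972973/194) = -9240*6972973/194 = -32215135260/97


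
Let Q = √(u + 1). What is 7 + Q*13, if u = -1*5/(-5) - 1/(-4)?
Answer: 53/2 ≈ 26.500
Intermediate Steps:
u = 5/4 (u = -5*(-⅕) - 1*(-¼) = 1 + ¼ = 5/4 ≈ 1.2500)
Q = 3/2 (Q = √(5/4 + 1) = √(9/4) = 3/2 ≈ 1.5000)
7 + Q*13 = 7 + (3/2)*13 = 7 + 39/2 = 53/2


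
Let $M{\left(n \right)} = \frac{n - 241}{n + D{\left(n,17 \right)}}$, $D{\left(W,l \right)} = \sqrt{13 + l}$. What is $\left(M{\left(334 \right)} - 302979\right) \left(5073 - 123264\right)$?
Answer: $\frac{1996837234095186}{55763} + \frac{10991763 \sqrt{30}}{111526} \approx 3.5809 \cdot 10^{10}$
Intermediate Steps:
$M{\left(n \right)} = \frac{-241 + n}{n + \sqrt{30}}$ ($M{\left(n \right)} = \frac{n - 241}{n + \sqrt{13 + 17}} = \frac{-241 + n}{n + \sqrt{30}}$)
$\left(M{\left(334 \right)} - 302979\right) \left(5073 - 123264\right) = \left(\frac{-241 + 334}{334 + \sqrt{30}} - 302979\right) \left(5073 - 123264\right) = \left(\frac{1}{334 + \sqrt{30}} \cdot 93 - 302979\right) \left(-118191\right) = \left(\frac{93}{334 + \sqrt{30}} - 302979\right) \left(-118191\right) = \left(-302979 + \frac{93}{334 + \sqrt{30}}\right) \left(-118191\right) = 35809390989 - \frac{10991763}{334 + \sqrt{30}}$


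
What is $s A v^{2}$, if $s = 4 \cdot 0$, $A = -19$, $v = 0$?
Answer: $0$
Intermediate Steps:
$s = 0$
$s A v^{2} = 0 \left(-19\right) 0^{2} = 0 \cdot 0 = 0$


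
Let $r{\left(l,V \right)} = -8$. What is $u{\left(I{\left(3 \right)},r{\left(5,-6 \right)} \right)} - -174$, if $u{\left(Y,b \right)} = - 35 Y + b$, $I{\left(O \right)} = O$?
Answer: $61$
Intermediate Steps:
$u{\left(Y,b \right)} = b - 35 Y$
$u{\left(I{\left(3 \right)},r{\left(5,-6 \right)} \right)} - -174 = \left(-8 - 105\right) - -174 = \left(-8 - 105\right) + 174 = -113 + 174 = 61$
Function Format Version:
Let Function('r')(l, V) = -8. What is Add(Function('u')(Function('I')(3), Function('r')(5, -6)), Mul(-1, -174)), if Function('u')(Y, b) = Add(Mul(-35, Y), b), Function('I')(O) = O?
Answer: 61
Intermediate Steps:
Function('u')(Y, b) = Add(b, Mul(-35, Y))
Add(Function('u')(Function('I')(3), Function('r')(5, -6)), Mul(-1, -174)) = Add(Add(-8, Mul(-35, 3)), Mul(-1, -174)) = Add(Add(-8, -105), 174) = Add(-113, 174) = 61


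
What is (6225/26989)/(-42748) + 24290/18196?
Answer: 7005971432945/5248298536828 ≈ 1.3349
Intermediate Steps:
(6225/26989)/(-42748) + 24290/18196 = (6225*(1/26989))*(-1/42748) + 24290*(1/18196) = (6225/26989)*(-1/42748) + 12145/9098 = -6225/1153725772 + 12145/9098 = 7005971432945/5248298536828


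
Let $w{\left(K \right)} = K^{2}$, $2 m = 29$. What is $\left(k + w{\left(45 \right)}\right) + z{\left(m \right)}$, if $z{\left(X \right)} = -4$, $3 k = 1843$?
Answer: $\frac{7906}{3} \approx 2635.3$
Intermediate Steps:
$k = \frac{1843}{3}$ ($k = \frac{1}{3} \cdot 1843 = \frac{1843}{3} \approx 614.33$)
$m = \frac{29}{2}$ ($m = \frac{1}{2} \cdot 29 = \frac{29}{2} \approx 14.5$)
$\left(k + w{\left(45 \right)}\right) + z{\left(m \right)} = \left(\frac{1843}{3} + 45^{2}\right) - 4 = \left(\frac{1843}{3} + 2025\right) - 4 = \frac{7918}{3} - 4 = \frac{7906}{3}$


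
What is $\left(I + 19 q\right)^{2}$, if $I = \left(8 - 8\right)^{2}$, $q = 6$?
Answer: $12996$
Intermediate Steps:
$I = 0$ ($I = 0^{2} = 0$)
$\left(I + 19 q\right)^{2} = \left(0 + 19 \cdot 6\right)^{2} = \left(0 + 114\right)^{2} = 114^{2} = 12996$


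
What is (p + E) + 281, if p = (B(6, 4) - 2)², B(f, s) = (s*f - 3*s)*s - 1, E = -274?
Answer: 2032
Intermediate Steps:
B(f, s) = -1 + s*(-3*s + f*s) (B(f, s) = (f*s - 3*s)*s - 1 = (-3*s + f*s)*s - 1 = s*(-3*s + f*s) - 1 = -1 + s*(-3*s + f*s))
p = 2025 (p = ((-1 - 3*4² + 6*4²) - 2)² = ((-1 - 3*16 + 6*16) - 2)² = ((-1 - 48 + 96) - 2)² = (47 - 2)² = 45² = 2025)
(p + E) + 281 = (2025 - 274) + 281 = 1751 + 281 = 2032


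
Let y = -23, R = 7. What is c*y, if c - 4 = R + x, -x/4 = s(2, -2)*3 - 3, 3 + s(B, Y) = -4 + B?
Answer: -1909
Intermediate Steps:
s(B, Y) = -7 + B (s(B, Y) = -3 + (-4 + B) = -7 + B)
x = 72 (x = -4*((-7 + 2)*3 - 3) = -4*(-5*3 - 3) = -4*(-15 - 3) = -4*(-18) = 72)
c = 83 (c = 4 + (7 + 72) = 4 + 79 = 83)
c*y = 83*(-23) = -1909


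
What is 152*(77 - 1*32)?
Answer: 6840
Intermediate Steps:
152*(77 - 1*32) = 152*(77 - 32) = 152*45 = 6840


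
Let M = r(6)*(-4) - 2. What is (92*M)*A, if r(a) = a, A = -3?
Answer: 7176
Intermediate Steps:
M = -26 (M = 6*(-4) - 2 = -24 - 2 = -26)
(92*M)*A = (92*(-26))*(-3) = -2392*(-3) = 7176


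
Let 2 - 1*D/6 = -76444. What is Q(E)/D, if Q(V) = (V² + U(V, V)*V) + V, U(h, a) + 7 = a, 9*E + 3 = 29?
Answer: -13/9288189 ≈ -1.3996e-6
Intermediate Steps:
E = 26/9 (E = -⅓ + (⅑)*29 = -⅓ + 29/9 = 26/9 ≈ 2.8889)
U(h, a) = -7 + a
Q(V) = V + V² + V*(-7 + V) (Q(V) = (V² + (-7 + V)*V) + V = (V² + V*(-7 + V)) + V = V + V² + V*(-7 + V))
D = 458676 (D = 12 - 6*(-76444) = 12 + 458664 = 458676)
Q(E)/D = (2*(26/9)*(-3 + 26/9))/458676 = (2*(26/9)*(-⅑))*(1/458676) = -52/81*1/458676 = -13/9288189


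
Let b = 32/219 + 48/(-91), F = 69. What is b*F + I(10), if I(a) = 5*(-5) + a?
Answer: -274445/6643 ≈ -41.313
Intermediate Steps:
b = -7600/19929 (b = 32*(1/219) + 48*(-1/91) = 32/219 - 48/91 = -7600/19929 ≈ -0.38135)
I(a) = -25 + a
b*F + I(10) = -7600/19929*69 + (-25 + 10) = -174800/6643 - 15 = -274445/6643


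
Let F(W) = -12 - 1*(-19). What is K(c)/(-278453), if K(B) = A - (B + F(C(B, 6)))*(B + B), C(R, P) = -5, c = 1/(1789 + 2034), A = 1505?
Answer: -21996016621/4069682206037 ≈ -0.0054048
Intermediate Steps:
c = 1/3823 ≈ 0.00026157
F(W) = 7 (F(W) = -12 + 19 = 7)
K(B) = 1505 - 2*B*(7 + B) (K(B) = 1505 - (B + 7)*(B + B) = 1505 - (7 + B)*2*B = 1505 - 2*B*(7 + B))
K(c)/(-278453) = (1505 - 14*1/3823 - 2*(1/3823)²)/(-278453) = (1505 - 14/3823 - 2*1/14615329)*(-1/278453) = (1505 - 14/3823 - 2/14615329)*(-1/278453) = (21996016621/14615329)*(-1/278453) = -21996016621/4069682206037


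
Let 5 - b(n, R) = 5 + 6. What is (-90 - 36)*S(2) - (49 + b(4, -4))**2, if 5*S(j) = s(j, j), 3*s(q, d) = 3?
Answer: -9371/5 ≈ -1874.2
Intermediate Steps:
b(n, R) = -6 (b(n, R) = 5 - (5 + 6) = 5 - 1*11 = 5 - 11 = -6)
s(q, d) = 1 (s(q, d) = (1/3)*3 = 1)
S(j) = 1/5 (S(j) = (1/5)*1 = 1/5)
(-90 - 36)*S(2) - (49 + b(4, -4))**2 = (-90 - 36)*(1/5) - (49 - 6)**2 = -126*1/5 - 1*43**2 = -126/5 - 1*1849 = -126/5 - 1849 = -9371/5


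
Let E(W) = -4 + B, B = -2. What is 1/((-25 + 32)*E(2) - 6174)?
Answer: -1/6216 ≈ -0.00016088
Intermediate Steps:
E(W) = -6 (E(W) = -4 - 2 = -6)
1/((-25 + 32)*E(2) - 6174) = 1/((-25 + 32)*(-6) - 6174) = 1/(7*(-6) - 6174) = 1/(-42 - 6174) = 1/(-6216) = -1/6216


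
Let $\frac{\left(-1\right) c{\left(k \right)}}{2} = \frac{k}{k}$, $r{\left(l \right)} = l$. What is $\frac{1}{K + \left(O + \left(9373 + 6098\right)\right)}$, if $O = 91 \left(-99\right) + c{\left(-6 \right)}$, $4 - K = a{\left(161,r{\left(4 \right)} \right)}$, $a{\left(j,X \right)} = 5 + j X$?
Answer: $\frac{1}{5815} \approx 0.00017197$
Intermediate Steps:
$a{\left(j,X \right)} = 5 + X j$
$c{\left(k \right)} = -2$ ($c{\left(k \right)} = - 2 \frac{k}{k} = \left(-2\right) 1 = -2$)
$K = -645$ ($K = 4 - \left(5 + 4 \cdot 161\right) = 4 - \left(5 + 644\right) = 4 - 649 = -645$)
$O = -9011$ ($O = 91 \left(-99\right) - 2 = -9009 - 2 = -9011$)
$\frac{1}{K + \left(O + \left(9373 + 6098\right)\right)} = \frac{1}{-645 + \left(-9011 + \left(9373 + 6098\right)\right)} = \frac{1}{-645 + \left(-9011 + 15471\right)} = \frac{1}{-645 + 6460} = \frac{1}{5815}$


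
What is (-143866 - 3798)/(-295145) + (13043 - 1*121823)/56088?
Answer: -1985307889/1379507730 ≈ -1.4391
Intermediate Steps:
(-143866 - 3798)/(-295145) + (13043 - 1*121823)/56088 = -147664*(-1/295145) + (13043 - 121823)*(1/56088) = 147664/295145 - 108780*1/56088 = 147664/295145 - 9065/4674 = -1985307889/1379507730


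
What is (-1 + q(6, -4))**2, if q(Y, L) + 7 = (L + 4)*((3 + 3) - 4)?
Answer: 64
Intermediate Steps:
q(Y, L) = 1 + 2*L (q(Y, L) = -7 + (L + 4)*((3 + 3) - 4) = -7 + (4 + L)*(6 - 4) = -7 + (4 + L)*2 = -7 + (8 + 2*L) = 1 + 2*L)
(-1 + q(6, -4))**2 = (-1 + (1 + 2*(-4)))**2 = (-1 + (1 - 8))**2 = (-1 - 7)**2 = (-8)**2 = 64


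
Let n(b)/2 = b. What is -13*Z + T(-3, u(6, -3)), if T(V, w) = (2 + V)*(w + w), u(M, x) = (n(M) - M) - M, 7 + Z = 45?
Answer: -494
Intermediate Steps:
n(b) = 2*b
Z = 38 (Z = -7 + 45 = 38)
u(M, x) = 0 (u(M, x) = (2*M - M) - M = M - M = 0)
T(V, w) = 2*w*(2 + V) (T(V, w) = (2 + V)*(2*w) = 2*w*(2 + V))
-13*Z + T(-3, u(6, -3)) = -13*38 + 2*0*(2 - 3) = -494 + 2*0*(-1) = -494 + 0 = -494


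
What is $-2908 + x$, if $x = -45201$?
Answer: $-48109$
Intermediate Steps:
$-2908 + x = -2908 - 45201 = -48109$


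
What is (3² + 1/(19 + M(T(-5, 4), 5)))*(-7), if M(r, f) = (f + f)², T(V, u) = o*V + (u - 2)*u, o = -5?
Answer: -1072/17 ≈ -63.059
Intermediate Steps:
T(V, u) = -5*V + u*(-2 + u) (T(V, u) = -5*V + (u - 2)*u = -5*V + (-2 + u)*u = -5*V + u*(-2 + u))
M(r, f) = 4*f² (M(r, f) = (2*f)² = 4*f²)
(3² + 1/(19 + M(T(-5, 4), 5)))*(-7) = (3² + 1/(19 + 4*5²))*(-7) = (9 + 1/(19 + 4*25))*(-7) = (9 + 1/(19 + 100))*(-7) = (9 + 1/119)*(-7) = (1072/119)*(-7) = -1072/17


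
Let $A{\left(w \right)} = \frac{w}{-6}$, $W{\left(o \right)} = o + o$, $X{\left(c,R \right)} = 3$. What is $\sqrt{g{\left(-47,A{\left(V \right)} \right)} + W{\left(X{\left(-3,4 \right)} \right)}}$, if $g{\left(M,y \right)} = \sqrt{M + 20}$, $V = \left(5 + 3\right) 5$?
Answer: $\sqrt{6 + 3 i \sqrt{3}} \approx 2.6398 + 0.98419 i$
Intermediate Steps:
$W{\left(o \right)} = 2 o$
$V = 40$ ($V = 8 \cdot 5 = 40$)
$A{\left(w \right)} = - \frac{w}{6}$ ($A{\left(w \right)} = w \left(- \frac{1}{6}\right) = - \frac{w}{6}$)
$g{\left(M,y \right)} = \sqrt{20 + M}$
$\sqrt{g{\left(-47,A{\left(V \right)} \right)} + W{\left(X{\left(-3,4 \right)} \right)}} = \sqrt{\sqrt{20 - 47} + 2 \cdot 3} = \sqrt{\sqrt{-27} + 6} = \sqrt{3 i \sqrt{3} + 6} = \sqrt{6 + 3 i \sqrt{3}}$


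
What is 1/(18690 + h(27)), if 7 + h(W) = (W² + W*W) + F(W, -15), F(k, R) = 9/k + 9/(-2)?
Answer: 6/120821 ≈ 4.9660e-5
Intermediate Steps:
F(k, R) = -9/2 + 9/k (F(k, R) = 9/k + 9*(-½) = 9/k - 9/2 = -9/2 + 9/k)
h(W) = -23/2 + 2*W² + 9/W (h(W) = -7 + ((W² + W*W) + (-9/2 + 9/W)) = -7 + ((W² + W²) + (-9/2 + 9/W)) = -7 + (2*W² + (-9/2 + 9/W)) = -7 + (-9/2 + 2*W² + 9/W) = -23/2 + 2*W² + 9/W)
1/(18690 + h(27)) = 1/(18690 + (-23/2 + 2*27² + 9/27)) = 1/(18690 + (-23/2 + 2*729 + 9*(1/27))) = 1/(18690 + (-23/2 + 1458 + ⅓)) = 1/(18690 + 8681/6) = 1/(120821/6) = 6/120821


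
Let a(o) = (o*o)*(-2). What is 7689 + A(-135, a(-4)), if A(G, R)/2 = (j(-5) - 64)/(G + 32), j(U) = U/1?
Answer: 792105/103 ≈ 7690.3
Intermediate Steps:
j(U) = U (j(U) = U*1 = U)
a(o) = -2*o² (a(o) = o²*(-2) = -2*o²)
A(G, R) = -138/(32 + G) (A(G, R) = 2*((-5 - 64)/(G + 32)) = 2*(-69/(32 + G)) = -138/(32 + G))
7689 + A(-135, a(-4)) = 7689 - 138/(32 - 135) = 7689 - 138/(-103) = 7689 - 138*(-1/103) = 7689 + 138/103 = 792105/103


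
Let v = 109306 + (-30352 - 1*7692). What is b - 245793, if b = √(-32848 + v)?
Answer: -245793 + √38414 ≈ -2.4560e+5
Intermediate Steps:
v = 71262 (v = 109306 + (-30352 - 7692) = 109306 - 38044 = 71262)
b = √38414 (b = √(-32848 + 71262) = √38414 ≈ 195.99)
b - 245793 = √38414 - 245793 = -245793 + √38414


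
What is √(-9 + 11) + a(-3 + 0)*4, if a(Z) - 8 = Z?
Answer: 20 + √2 ≈ 21.414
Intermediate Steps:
a(Z) = 8 + Z
√(-9 + 11) + a(-3 + 0)*4 = √(-9 + 11) + (8 + (-3 + 0))*4 = √2 + (8 - 3)*4 = √2 + 5*4 = √2 + 20 = 20 + √2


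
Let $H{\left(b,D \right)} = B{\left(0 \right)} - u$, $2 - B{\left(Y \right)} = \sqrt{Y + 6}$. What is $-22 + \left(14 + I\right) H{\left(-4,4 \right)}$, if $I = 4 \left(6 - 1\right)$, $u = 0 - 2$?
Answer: $114 - 34 \sqrt{6} \approx 30.717$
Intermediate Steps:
$u = -2$ ($u = 0 - 2 = -2$)
$I = 20$ ($I = 4 \cdot 5 = 20$)
$B{\left(Y \right)} = 2 - \sqrt{6 + Y}$ ($B{\left(Y \right)} = 2 - \sqrt{Y + 6} = 2 - \sqrt{6 + Y}$)
$H{\left(b,D \right)} = 4 - \sqrt{6}$ ($H{\left(b,D \right)} = \left(2 - \sqrt{6 + 0}\right) - -2 = \left(2 - \sqrt{6}\right) + 2 = 4 - \sqrt{6}$)
$-22 + \left(14 + I\right) H{\left(-4,4 \right)} = -22 + \left(14 + 20\right) \left(4 - \sqrt{6}\right) = -22 + 34 \left(4 - \sqrt{6}\right) = -22 + \left(136 - 34 \sqrt{6}\right) = 114 - 34 \sqrt{6}$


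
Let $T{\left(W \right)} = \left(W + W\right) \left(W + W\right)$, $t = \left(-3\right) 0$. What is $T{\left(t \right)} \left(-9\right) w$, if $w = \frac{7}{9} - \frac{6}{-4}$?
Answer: $0$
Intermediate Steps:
$t = 0$
$w = \frac{41}{18}$ ($w = 7 \cdot \frac{1}{9} - - \frac{3}{2} = \frac{7}{9} + \frac{3}{2} = \frac{41}{18} \approx 2.2778$)
$T{\left(W \right)} = 4 W^{2}$ ($T{\left(W \right)} = 2 W 2 W = 4 W^{2}$)
$T{\left(t \right)} \left(-9\right) w = 4 \cdot 0^{2} \left(-9\right) \frac{41}{18} = 4 \cdot 0 \left(-9\right) \frac{41}{18} = 0 \left(-9\right) \frac{41}{18} = 0 \cdot \frac{41}{18} = 0$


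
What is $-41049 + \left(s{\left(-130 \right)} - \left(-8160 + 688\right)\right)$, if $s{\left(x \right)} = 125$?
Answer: $-33452$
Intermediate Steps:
$-41049 + \left(s{\left(-130 \right)} - \left(-8160 + 688\right)\right) = -41049 + \left(125 - \left(-8160 + 688\right)\right) = -41049 + \left(125 - -7472\right) = -41049 + \left(125 + 7472\right) = -41049 + 7597 = -33452$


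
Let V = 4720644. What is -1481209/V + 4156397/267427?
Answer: 19224755280425/1262427662988 ≈ 15.228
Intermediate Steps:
-1481209/V + 4156397/267427 = -1481209/4720644 + 4156397/267427 = 19224755280425/1262427662988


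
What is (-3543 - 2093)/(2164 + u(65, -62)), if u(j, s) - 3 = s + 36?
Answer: -5636/2141 ≈ -2.6324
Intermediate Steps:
u(j, s) = 39 + s (u(j, s) = 3 + (s + 36) = 3 + (36 + s) = 39 + s)
(-3543 - 2093)/(2164 + u(65, -62)) = (-3543 - 2093)/(2164 + (39 - 62)) = -5636/(2164 - 23) = -5636/2141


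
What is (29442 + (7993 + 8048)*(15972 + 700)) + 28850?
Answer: 267493844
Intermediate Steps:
(29442 + (7993 + 8048)*(15972 + 700)) + 28850 = (29442 + 16041*16672) + 28850 = (29442 + 267435552) + 28850 = 267464994 + 28850 = 267493844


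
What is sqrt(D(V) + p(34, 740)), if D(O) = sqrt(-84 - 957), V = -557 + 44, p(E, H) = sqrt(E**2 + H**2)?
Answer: sqrt(2*sqrt(137189) + I*sqrt(1041)) ≈ 27.224 + 0.59258*I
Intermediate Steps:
V = -513
D(O) = I*sqrt(1041) (D(O) = sqrt(-1041) = I*sqrt(1041))
sqrt(D(V) + p(34, 740)) = sqrt(I*sqrt(1041) + sqrt(34**2 + 740**2)) = sqrt(I*sqrt(1041) + sqrt(1156 + 547600)) = sqrt(I*sqrt(1041) + sqrt(548756)) = sqrt(I*sqrt(1041) + 2*sqrt(137189)) = sqrt(2*sqrt(137189) + I*sqrt(1041))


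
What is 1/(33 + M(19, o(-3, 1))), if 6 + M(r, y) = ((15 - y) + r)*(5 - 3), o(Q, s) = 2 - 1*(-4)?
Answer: 1/83 ≈ 0.012048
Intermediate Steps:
o(Q, s) = 6 (o(Q, s) = 2 + 4 = 6)
M(r, y) = 24 - 2*y + 2*r (M(r, y) = -6 + ((15 - y) + r)*(5 - 3) = -6 + (15 + r - y)*2 = -6 + (30 - 2*y + 2*r) = 24 - 2*y + 2*r)
1/(33 + M(19, o(-3, 1))) = 1/(33 + (24 - 2*6 + 2*19)) = 1/(33 + (24 - 12 + 38)) = 1/(33 + 50) = 1/83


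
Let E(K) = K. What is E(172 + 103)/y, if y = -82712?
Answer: -275/82712 ≈ -0.0033248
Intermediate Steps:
E(172 + 103)/y = (172 + 103)/(-82712) = 275*(-1/82712) = -275/82712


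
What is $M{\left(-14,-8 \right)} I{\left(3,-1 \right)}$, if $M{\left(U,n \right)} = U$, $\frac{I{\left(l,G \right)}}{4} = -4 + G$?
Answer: $280$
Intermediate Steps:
$I{\left(l,G \right)} = -16 + 4 G$ ($I{\left(l,G \right)} = 4 \left(-4 + G\right) = -16 + 4 G$)
$M{\left(-14,-8 \right)} I{\left(3,-1 \right)} = - 14 \left(-16 + 4 \left(-1\right)\right) = - 14 \left(-16 - 4\right) = \left(-14\right) \left(-20\right) = 280$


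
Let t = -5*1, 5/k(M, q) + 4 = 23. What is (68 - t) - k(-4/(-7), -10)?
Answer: 1382/19 ≈ 72.737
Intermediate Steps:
k(M, q) = 5/19 (k(M, q) = 5/(-4 + 23) = 5/19)
t = -5
(68 - t) - k(-4/(-7), -10) = (68 - 1*(-5)) - 1*5/19 = (68 + 5) - 5/19 = 73 - 5/19 = 1382/19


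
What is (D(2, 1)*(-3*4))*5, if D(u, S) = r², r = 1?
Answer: -60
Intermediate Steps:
D(u, S) = 1 (D(u, S) = 1² = 1)
(D(2, 1)*(-3*4))*5 = (1*(-3*4))*5 = (1*(-12))*5 = -12*5 = -60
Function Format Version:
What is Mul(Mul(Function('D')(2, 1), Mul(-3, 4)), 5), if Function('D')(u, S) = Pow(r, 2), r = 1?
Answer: -60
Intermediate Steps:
Function('D')(u, S) = 1 (Function('D')(u, S) = Pow(1, 2) = 1)
Mul(Mul(Function('D')(2, 1), Mul(-3, 4)), 5) = Mul(Mul(1, Mul(-3, 4)), 5) = Mul(Mul(1, -12), 5) = Mul(-12, 5) = -60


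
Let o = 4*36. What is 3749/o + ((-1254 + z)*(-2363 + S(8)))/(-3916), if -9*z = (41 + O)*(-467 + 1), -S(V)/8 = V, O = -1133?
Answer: -5046023593/140976 ≈ -35794.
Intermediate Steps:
S(V) = -8*V
o = 144
z = -169624/3 (z = -(41 - 1133)*(-467 + 1)/9 = -(-364)*(-466)/3 = -⅑*508872 = -169624/3 ≈ -56541.)
3749/o + ((-1254 + z)*(-2363 + S(8)))/(-3916) = 3749/144 + ((-1254 - 169624/3)*(-2363 - 8*8))/(-3916) = 3749*(1/144) - 173386*(-2363 - 64)/3*(-1/3916) = 3749/144 - 173386/3*(-2427)*(-1/3916) = 3749/144 + 140269274*(-1/3916) = 3749/144 - 70134637/1958 = -5046023593/140976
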